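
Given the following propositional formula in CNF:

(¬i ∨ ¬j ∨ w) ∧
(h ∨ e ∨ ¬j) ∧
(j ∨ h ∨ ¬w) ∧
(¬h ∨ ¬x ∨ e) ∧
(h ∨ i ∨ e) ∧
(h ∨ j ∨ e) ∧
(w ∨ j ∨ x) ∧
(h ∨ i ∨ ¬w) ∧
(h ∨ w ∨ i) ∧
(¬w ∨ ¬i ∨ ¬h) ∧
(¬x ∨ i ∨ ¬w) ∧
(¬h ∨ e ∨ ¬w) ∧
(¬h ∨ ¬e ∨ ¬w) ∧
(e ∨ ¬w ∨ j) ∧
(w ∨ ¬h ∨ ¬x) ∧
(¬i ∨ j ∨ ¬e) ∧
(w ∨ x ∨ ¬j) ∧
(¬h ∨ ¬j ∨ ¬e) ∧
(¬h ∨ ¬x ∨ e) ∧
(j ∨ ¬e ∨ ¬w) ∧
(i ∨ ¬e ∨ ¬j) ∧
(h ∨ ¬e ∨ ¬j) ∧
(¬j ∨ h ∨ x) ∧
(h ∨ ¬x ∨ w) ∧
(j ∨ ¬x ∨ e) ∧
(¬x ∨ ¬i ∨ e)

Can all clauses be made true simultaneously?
No

No, the formula is not satisfiable.

No assignment of truth values to the variables can make all 26 clauses true simultaneously.

The formula is UNSAT (unsatisfiable).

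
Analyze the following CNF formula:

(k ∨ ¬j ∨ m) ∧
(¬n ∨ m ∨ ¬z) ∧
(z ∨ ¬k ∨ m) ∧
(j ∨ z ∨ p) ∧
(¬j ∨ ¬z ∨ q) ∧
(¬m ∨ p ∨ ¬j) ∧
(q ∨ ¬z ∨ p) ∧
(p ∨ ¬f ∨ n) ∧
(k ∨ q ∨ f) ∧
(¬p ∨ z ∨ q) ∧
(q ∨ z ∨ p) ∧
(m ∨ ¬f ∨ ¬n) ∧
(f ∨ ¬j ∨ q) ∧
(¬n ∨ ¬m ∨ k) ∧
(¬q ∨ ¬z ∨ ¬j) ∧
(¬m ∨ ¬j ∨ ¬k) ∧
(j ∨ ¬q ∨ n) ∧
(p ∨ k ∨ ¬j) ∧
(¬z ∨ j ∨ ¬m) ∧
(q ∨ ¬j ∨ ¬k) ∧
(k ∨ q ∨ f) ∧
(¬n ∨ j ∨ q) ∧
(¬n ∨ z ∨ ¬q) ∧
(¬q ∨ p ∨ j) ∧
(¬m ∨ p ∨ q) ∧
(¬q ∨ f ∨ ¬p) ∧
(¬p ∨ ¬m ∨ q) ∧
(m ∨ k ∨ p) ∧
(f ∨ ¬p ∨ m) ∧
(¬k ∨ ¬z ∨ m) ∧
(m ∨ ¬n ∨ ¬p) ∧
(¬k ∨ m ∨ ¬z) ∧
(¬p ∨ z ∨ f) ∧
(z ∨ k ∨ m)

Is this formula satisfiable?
Yes

Yes, the formula is satisfiable.

One satisfying assignment is: k=False, p=True, z=False, j=True, m=True, q=True, n=False, f=True

Verification: With this assignment, all 34 clauses evaluate to true.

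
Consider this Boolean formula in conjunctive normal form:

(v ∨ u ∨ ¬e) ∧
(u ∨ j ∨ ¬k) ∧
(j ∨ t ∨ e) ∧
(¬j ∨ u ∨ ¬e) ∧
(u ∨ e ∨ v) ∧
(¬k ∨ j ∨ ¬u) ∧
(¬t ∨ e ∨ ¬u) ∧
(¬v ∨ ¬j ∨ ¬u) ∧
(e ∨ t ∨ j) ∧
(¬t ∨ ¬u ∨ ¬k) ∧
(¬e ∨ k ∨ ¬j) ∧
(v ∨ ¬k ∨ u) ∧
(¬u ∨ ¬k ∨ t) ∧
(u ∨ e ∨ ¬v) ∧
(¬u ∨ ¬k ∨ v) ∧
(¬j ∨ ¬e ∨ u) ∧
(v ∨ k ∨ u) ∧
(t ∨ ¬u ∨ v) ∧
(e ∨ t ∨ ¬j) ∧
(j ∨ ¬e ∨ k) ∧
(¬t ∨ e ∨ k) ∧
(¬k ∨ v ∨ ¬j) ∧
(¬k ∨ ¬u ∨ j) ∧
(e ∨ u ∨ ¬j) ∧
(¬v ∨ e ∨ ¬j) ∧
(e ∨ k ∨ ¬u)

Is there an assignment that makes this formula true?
No

No, the formula is not satisfiable.

No assignment of truth values to the variables can make all 26 clauses true simultaneously.

The formula is UNSAT (unsatisfiable).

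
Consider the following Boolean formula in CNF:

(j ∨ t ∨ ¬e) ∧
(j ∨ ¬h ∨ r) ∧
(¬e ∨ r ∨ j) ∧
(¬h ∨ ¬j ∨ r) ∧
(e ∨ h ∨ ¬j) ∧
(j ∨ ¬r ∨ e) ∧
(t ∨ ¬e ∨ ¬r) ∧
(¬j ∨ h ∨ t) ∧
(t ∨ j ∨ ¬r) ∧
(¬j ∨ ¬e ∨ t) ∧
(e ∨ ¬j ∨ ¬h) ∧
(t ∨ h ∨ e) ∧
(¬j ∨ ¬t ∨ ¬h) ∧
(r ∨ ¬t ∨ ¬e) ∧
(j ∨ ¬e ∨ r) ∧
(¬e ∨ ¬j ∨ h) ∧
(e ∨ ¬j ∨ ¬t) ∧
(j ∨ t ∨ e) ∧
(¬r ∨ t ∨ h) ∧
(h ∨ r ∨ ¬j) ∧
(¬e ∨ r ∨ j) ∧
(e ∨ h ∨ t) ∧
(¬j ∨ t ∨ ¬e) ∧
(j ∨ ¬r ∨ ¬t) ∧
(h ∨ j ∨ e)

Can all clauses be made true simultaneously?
No

No, the formula is not satisfiable.

No assignment of truth values to the variables can make all 25 clauses true simultaneously.

The formula is UNSAT (unsatisfiable).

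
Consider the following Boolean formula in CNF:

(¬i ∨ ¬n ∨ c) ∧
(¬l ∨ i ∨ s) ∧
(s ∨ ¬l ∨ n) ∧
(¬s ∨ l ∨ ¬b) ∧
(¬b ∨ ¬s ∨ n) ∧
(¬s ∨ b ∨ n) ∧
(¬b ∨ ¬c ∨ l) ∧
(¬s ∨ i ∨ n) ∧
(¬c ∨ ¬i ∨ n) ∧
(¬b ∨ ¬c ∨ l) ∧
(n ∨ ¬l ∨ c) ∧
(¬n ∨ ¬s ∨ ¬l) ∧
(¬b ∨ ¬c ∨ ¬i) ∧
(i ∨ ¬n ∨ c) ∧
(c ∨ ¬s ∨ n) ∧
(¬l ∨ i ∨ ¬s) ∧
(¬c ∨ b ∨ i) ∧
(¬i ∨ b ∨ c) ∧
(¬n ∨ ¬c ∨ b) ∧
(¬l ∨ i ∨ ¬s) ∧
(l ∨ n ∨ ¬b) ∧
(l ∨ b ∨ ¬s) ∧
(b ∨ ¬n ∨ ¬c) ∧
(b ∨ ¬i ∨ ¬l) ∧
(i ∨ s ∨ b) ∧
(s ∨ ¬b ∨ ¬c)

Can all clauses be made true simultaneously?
No

No, the formula is not satisfiable.

No assignment of truth values to the variables can make all 26 clauses true simultaneously.

The formula is UNSAT (unsatisfiable).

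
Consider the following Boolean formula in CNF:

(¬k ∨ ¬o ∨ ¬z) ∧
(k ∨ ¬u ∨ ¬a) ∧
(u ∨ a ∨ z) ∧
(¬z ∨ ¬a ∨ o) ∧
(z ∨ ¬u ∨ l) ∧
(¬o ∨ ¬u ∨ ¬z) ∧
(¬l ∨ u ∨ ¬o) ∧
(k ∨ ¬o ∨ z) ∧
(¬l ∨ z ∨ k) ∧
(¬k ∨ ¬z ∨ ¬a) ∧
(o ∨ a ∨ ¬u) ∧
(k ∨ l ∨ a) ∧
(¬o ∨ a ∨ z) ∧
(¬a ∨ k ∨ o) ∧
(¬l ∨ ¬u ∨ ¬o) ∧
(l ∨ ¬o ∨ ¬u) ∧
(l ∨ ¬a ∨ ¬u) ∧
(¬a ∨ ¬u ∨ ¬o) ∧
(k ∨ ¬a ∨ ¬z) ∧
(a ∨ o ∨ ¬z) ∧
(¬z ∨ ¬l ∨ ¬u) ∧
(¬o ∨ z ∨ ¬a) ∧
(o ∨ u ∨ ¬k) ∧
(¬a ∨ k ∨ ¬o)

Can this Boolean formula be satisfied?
Yes

Yes, the formula is satisfiable.

One satisfying assignment is: z=False, o=False, k=True, u=True, l=True, a=True

Verification: With this assignment, all 24 clauses evaluate to true.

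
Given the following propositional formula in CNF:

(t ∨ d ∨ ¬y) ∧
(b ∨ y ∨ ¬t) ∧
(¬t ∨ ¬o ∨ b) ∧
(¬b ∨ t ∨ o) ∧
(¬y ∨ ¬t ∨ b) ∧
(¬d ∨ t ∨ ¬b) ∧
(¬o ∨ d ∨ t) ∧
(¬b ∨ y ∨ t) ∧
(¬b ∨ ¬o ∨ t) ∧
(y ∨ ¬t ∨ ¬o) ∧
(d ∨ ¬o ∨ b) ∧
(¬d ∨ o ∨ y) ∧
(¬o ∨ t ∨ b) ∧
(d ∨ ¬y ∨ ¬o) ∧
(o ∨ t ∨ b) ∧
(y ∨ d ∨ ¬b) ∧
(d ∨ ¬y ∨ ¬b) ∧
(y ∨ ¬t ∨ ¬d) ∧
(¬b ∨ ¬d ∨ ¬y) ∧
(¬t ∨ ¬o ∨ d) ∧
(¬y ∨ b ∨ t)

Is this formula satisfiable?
No

No, the formula is not satisfiable.

No assignment of truth values to the variables can make all 21 clauses true simultaneously.

The formula is UNSAT (unsatisfiable).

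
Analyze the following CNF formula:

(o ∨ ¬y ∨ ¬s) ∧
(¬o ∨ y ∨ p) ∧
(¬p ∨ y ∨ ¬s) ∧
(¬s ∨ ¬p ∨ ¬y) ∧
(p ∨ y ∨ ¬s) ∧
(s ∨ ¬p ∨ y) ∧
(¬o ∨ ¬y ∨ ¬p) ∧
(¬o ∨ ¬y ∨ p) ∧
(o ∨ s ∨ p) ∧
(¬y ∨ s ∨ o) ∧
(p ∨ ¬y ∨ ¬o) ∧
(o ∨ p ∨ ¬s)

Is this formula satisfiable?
No

No, the formula is not satisfiable.

No assignment of truth values to the variables can make all 12 clauses true simultaneously.

The formula is UNSAT (unsatisfiable).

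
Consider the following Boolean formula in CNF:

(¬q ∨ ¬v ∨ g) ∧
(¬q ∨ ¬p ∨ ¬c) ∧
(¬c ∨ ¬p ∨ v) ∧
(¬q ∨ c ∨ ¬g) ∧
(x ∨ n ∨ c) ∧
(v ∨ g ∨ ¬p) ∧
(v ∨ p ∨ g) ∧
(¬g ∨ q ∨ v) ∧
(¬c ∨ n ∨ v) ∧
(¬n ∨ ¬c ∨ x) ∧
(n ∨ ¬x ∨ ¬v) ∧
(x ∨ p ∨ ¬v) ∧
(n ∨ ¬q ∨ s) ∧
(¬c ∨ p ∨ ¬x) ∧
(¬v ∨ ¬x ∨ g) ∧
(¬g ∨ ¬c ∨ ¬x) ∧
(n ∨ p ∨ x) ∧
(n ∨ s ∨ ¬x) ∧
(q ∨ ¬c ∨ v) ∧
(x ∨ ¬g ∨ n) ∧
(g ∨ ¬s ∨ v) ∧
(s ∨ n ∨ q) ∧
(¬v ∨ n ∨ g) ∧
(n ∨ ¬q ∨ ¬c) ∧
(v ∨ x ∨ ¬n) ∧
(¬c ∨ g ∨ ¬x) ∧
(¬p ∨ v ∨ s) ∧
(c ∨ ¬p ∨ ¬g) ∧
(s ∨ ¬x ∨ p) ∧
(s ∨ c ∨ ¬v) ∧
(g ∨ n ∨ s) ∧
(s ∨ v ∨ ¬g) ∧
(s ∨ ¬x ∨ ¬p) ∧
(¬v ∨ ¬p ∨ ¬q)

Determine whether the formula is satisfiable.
Yes

Yes, the formula is satisfiable.

One satisfying assignment is: g=True, x=True, q=False, n=True, p=False, c=False, v=True, s=True

Verification: With this assignment, all 34 clauses evaluate to true.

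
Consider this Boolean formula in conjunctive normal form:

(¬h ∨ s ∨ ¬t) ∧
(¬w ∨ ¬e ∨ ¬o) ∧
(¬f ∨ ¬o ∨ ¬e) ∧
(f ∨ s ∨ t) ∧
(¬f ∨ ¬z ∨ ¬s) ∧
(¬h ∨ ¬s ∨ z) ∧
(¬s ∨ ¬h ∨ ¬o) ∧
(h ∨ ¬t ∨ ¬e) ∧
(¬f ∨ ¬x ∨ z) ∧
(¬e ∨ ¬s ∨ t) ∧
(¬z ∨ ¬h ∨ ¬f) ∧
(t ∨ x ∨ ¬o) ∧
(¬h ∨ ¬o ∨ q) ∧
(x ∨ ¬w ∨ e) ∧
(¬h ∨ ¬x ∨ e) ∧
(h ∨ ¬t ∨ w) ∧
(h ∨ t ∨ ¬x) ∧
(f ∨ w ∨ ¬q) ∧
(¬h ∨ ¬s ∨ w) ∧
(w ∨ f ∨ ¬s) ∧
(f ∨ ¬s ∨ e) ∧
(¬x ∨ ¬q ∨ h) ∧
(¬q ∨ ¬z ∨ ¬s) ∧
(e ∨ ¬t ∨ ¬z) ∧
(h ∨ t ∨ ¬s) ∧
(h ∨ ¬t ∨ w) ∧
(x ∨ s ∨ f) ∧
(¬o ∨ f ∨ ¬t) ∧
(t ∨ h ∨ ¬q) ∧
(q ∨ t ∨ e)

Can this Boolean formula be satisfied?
Yes

Yes, the formula is satisfiable.

One satisfying assignment is: s=False, t=False, w=True, o=False, e=True, x=False, q=False, z=False, f=True, h=False

Verification: With this assignment, all 30 clauses evaluate to true.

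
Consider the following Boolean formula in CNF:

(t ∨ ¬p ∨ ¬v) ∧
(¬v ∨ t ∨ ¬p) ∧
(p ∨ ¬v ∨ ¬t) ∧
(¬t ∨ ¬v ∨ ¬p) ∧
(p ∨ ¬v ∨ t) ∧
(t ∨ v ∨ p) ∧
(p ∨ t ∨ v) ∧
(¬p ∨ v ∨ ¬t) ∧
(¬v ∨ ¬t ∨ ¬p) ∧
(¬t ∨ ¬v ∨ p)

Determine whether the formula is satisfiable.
Yes

Yes, the formula is satisfiable.

One satisfying assignment is: p=False, v=False, t=True

Verification: With this assignment, all 10 clauses evaluate to true.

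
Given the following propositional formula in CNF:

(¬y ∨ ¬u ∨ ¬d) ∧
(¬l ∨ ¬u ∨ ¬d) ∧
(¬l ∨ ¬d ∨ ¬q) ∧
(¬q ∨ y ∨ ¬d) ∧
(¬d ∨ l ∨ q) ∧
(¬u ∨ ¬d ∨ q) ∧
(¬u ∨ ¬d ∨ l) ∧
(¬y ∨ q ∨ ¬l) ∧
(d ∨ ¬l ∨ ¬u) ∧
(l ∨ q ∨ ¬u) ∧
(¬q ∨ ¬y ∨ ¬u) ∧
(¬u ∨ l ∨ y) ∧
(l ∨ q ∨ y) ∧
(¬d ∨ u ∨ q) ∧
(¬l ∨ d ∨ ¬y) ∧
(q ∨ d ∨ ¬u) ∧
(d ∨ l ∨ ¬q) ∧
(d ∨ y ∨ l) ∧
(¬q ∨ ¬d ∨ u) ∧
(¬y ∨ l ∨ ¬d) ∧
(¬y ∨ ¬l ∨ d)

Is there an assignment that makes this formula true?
Yes

Yes, the formula is satisfiable.

One satisfying assignment is: y=True, d=False, u=False, l=False, q=False

Verification: With this assignment, all 21 clauses evaluate to true.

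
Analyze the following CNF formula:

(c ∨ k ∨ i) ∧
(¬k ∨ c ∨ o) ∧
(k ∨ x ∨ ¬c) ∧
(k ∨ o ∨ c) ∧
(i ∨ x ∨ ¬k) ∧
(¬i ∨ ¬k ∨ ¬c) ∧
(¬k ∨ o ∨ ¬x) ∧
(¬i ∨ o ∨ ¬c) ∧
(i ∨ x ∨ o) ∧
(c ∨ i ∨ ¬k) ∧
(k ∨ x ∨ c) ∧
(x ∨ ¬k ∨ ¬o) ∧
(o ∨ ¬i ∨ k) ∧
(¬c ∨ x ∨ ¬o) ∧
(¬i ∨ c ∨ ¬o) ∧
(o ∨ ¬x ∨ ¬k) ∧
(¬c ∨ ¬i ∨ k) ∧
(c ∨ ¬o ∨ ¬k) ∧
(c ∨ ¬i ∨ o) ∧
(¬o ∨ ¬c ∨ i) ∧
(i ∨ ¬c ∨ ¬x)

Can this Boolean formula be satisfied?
No

No, the formula is not satisfiable.

No assignment of truth values to the variables can make all 21 clauses true simultaneously.

The formula is UNSAT (unsatisfiable).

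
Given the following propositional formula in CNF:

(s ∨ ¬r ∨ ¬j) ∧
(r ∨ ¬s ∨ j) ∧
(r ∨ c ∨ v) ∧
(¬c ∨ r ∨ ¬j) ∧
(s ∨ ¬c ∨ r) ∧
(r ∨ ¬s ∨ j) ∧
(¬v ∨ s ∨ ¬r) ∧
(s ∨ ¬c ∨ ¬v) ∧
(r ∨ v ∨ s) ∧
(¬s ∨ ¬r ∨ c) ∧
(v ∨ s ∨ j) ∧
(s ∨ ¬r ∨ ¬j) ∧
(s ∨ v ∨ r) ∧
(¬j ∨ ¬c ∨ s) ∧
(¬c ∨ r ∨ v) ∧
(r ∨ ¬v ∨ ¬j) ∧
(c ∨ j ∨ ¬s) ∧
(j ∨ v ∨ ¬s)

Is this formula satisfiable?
Yes

Yes, the formula is satisfiable.

One satisfying assignment is: s=False, r=False, c=False, v=True, j=False

Verification: With this assignment, all 18 clauses evaluate to true.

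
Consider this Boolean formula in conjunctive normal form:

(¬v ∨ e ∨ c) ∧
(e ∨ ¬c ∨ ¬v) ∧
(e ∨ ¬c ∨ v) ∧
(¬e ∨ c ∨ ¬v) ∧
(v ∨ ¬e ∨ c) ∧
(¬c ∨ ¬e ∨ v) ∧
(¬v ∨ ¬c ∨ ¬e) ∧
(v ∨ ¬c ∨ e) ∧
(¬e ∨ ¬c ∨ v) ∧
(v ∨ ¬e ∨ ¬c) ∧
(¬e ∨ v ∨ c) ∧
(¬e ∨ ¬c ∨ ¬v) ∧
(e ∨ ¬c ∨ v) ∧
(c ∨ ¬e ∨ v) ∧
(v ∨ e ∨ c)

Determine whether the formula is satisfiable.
No

No, the formula is not satisfiable.

No assignment of truth values to the variables can make all 15 clauses true simultaneously.

The formula is UNSAT (unsatisfiable).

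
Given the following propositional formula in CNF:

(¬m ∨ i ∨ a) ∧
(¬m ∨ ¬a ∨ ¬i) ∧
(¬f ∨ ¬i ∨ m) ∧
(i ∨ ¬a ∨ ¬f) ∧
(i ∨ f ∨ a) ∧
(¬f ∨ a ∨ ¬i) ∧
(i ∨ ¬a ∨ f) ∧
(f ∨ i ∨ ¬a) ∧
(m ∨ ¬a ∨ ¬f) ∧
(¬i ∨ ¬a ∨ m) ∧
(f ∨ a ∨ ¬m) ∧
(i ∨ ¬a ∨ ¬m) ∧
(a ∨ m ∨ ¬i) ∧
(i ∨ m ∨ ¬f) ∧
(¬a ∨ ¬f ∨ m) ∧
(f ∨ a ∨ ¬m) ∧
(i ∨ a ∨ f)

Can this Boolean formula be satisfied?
No

No, the formula is not satisfiable.

No assignment of truth values to the variables can make all 17 clauses true simultaneously.

The formula is UNSAT (unsatisfiable).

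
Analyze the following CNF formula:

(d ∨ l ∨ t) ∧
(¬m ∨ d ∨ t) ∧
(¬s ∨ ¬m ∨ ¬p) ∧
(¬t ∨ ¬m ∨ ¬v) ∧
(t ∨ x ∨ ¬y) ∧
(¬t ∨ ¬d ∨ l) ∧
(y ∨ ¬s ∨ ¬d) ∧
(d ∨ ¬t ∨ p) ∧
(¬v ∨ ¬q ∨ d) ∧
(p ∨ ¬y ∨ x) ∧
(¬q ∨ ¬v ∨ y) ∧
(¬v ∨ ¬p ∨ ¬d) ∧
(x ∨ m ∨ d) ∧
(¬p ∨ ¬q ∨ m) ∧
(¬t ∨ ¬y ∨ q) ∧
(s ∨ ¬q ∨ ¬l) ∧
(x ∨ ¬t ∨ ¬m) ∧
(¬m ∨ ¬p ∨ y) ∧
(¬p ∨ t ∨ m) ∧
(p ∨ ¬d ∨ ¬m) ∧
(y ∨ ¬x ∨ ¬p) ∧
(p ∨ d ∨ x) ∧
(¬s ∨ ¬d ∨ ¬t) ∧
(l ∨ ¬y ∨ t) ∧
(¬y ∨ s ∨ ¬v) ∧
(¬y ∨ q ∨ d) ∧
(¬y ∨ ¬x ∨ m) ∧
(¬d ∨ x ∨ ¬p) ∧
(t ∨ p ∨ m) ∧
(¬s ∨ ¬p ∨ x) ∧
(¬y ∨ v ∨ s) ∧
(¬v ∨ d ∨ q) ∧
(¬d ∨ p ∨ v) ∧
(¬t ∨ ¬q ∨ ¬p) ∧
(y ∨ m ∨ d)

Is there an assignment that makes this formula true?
Yes

Yes, the formula is satisfiable.

One satisfying assignment is: l=True, m=False, t=True, s=False, x=False, p=False, d=True, y=False, v=True, q=False

Verification: With this assignment, all 35 clauses evaluate to true.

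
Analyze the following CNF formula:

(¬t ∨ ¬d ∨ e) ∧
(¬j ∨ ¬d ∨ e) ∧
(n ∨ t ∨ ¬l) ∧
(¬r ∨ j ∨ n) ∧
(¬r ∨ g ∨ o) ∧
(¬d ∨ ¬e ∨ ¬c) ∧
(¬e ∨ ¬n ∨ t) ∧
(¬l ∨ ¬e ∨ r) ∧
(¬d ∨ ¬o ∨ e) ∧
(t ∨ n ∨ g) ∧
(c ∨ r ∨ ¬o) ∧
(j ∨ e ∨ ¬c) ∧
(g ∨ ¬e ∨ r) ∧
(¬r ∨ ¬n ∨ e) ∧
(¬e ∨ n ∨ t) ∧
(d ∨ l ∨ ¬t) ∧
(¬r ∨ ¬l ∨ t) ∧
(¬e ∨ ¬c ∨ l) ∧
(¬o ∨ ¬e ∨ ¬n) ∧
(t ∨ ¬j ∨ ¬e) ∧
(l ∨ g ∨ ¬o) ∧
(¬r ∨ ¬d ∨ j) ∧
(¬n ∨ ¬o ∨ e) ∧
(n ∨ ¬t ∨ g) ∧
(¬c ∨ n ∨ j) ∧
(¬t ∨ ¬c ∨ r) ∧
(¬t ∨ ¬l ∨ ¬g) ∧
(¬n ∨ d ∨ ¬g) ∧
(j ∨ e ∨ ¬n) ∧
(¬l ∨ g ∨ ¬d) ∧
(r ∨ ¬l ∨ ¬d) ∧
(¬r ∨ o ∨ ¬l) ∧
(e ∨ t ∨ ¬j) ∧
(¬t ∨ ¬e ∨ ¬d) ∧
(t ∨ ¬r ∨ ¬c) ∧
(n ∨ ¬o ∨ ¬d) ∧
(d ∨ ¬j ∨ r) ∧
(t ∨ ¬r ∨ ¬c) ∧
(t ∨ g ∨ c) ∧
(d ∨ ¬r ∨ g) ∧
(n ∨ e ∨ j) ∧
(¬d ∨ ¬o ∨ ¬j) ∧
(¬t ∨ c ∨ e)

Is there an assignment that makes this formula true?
No

No, the formula is not satisfiable.

No assignment of truth values to the variables can make all 43 clauses true simultaneously.

The formula is UNSAT (unsatisfiable).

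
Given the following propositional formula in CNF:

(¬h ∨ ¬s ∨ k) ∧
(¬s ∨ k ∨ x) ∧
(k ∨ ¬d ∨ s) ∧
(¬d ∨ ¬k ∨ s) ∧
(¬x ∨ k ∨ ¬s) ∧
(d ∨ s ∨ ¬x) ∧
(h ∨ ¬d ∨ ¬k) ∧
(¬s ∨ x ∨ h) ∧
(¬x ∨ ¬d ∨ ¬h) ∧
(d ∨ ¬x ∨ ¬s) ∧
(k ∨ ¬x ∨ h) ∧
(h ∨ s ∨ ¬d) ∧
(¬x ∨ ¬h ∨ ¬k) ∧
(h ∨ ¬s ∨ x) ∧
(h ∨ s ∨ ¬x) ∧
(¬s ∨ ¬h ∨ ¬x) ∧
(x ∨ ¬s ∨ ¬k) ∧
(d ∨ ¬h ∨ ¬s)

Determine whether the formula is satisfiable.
Yes

Yes, the formula is satisfiable.

One satisfying assignment is: h=False, k=False, s=False, x=False, d=False

Verification: With this assignment, all 18 clauses evaluate to true.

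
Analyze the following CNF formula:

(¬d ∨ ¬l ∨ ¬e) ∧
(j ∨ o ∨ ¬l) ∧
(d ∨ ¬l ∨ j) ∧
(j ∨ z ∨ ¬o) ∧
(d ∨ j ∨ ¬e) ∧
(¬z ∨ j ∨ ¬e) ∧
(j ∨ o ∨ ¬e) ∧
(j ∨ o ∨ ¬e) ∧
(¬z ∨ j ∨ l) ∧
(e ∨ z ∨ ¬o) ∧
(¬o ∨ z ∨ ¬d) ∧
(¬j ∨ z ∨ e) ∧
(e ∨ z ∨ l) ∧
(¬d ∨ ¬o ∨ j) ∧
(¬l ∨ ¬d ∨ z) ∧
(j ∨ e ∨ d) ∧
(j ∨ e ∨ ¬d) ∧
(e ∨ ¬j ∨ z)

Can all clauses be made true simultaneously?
Yes

Yes, the formula is satisfiable.

One satisfying assignment is: z=False, e=True, d=False, l=False, j=True, o=False

Verification: With this assignment, all 18 clauses evaluate to true.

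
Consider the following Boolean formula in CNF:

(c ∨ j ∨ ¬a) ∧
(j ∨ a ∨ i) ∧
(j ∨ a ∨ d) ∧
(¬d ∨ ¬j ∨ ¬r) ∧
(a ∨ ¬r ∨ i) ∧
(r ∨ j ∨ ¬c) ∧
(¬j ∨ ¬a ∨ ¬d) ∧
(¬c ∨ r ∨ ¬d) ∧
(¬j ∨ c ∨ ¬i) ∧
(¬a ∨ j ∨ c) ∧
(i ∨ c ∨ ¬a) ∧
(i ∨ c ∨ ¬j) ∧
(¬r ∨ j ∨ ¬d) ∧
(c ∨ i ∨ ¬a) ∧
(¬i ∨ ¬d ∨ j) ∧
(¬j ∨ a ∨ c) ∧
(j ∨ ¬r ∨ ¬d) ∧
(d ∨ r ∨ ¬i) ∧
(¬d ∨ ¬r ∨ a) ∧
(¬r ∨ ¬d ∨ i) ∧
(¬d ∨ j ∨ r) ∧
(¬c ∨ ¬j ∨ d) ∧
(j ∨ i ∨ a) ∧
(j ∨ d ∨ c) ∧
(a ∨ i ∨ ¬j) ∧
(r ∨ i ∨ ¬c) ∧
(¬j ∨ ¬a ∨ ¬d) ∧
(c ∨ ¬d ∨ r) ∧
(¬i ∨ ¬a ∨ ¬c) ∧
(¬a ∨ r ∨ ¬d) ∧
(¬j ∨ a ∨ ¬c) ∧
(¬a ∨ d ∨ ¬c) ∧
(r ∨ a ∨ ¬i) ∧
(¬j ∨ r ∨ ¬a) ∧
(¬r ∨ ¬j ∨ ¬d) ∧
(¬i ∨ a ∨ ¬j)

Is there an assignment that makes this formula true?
No

No, the formula is not satisfiable.

No assignment of truth values to the variables can make all 36 clauses true simultaneously.

The formula is UNSAT (unsatisfiable).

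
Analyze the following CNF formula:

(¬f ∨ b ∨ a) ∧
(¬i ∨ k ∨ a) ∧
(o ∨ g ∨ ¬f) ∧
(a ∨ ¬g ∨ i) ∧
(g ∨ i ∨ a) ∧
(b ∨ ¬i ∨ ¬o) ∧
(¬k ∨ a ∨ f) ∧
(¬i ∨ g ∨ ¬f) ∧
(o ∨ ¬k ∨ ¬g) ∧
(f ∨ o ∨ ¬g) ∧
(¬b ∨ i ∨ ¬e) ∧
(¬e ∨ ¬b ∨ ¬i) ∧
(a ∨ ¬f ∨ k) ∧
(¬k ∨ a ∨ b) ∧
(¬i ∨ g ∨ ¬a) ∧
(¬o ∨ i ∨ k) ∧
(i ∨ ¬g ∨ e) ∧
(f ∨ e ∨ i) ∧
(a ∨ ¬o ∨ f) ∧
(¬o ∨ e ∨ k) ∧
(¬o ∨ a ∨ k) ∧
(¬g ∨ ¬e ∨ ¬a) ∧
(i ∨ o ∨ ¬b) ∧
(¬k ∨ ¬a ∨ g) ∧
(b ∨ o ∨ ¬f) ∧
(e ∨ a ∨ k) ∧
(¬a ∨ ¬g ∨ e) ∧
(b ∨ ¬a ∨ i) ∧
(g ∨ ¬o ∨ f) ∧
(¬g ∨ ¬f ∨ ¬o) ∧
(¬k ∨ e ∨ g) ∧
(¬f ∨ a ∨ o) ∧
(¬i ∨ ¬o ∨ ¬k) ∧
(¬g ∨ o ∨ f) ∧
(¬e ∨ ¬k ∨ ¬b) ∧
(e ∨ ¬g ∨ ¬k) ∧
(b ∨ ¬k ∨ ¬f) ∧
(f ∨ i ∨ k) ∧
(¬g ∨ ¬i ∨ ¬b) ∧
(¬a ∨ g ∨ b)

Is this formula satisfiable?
No

No, the formula is not satisfiable.

No assignment of truth values to the variables can make all 40 clauses true simultaneously.

The formula is UNSAT (unsatisfiable).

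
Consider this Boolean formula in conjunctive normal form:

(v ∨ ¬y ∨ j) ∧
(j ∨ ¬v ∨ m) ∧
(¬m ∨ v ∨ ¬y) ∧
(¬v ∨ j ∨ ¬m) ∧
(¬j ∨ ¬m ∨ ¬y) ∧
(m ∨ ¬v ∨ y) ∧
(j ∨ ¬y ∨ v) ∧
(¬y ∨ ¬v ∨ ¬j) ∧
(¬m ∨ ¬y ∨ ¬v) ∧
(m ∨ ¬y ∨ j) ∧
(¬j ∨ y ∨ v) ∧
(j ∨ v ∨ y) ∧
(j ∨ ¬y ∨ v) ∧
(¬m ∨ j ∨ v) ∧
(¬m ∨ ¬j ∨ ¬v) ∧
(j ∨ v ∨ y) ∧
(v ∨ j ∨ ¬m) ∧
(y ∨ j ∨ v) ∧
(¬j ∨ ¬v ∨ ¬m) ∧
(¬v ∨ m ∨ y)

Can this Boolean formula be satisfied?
Yes

Yes, the formula is satisfiable.

One satisfying assignment is: j=True, m=False, y=True, v=False

Verification: With this assignment, all 20 clauses evaluate to true.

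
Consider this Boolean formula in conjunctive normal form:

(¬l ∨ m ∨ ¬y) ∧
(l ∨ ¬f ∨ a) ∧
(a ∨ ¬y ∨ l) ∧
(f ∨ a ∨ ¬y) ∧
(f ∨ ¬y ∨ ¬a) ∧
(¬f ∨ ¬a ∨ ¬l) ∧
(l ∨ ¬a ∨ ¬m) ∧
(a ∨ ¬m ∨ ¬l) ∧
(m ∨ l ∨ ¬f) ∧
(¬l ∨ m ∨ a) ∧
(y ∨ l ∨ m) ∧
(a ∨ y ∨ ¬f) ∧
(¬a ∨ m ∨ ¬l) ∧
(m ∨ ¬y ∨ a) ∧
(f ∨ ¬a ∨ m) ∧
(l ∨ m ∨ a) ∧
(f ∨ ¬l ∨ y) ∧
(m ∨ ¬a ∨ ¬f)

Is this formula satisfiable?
Yes

Yes, the formula is satisfiable.

One satisfying assignment is: f=False, a=False, m=True, y=False, l=False

Verification: With this assignment, all 18 clauses evaluate to true.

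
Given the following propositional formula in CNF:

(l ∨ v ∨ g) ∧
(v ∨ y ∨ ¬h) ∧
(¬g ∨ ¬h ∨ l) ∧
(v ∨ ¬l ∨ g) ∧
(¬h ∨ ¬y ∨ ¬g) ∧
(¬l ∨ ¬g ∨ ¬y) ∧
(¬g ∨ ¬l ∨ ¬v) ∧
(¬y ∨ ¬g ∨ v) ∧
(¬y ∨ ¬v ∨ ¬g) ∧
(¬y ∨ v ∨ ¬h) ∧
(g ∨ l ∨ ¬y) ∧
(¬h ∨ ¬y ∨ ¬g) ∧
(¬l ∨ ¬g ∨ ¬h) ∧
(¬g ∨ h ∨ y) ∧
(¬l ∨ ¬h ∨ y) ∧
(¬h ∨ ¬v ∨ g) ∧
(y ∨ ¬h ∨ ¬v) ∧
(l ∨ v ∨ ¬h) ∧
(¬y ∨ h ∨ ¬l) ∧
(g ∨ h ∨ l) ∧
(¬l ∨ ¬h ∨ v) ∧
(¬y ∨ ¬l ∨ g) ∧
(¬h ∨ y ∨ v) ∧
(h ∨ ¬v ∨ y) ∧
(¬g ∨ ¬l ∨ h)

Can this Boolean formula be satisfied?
No

No, the formula is not satisfiable.

No assignment of truth values to the variables can make all 25 clauses true simultaneously.

The formula is UNSAT (unsatisfiable).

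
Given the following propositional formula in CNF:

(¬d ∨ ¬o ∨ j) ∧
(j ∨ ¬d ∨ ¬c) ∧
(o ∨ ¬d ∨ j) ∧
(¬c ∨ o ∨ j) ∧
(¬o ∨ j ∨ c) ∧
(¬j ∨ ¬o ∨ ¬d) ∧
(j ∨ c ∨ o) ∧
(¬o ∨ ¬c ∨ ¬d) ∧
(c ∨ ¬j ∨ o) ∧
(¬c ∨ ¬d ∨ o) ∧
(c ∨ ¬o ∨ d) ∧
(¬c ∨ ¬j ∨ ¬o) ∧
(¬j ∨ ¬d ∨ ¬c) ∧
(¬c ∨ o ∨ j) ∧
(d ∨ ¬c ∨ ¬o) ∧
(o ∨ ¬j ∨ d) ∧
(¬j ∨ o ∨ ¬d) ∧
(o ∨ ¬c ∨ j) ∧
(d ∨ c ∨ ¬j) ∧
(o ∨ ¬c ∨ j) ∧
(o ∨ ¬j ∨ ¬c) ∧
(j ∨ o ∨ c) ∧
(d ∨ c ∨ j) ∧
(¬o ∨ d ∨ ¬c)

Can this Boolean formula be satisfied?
No

No, the formula is not satisfiable.

No assignment of truth values to the variables can make all 24 clauses true simultaneously.

The formula is UNSAT (unsatisfiable).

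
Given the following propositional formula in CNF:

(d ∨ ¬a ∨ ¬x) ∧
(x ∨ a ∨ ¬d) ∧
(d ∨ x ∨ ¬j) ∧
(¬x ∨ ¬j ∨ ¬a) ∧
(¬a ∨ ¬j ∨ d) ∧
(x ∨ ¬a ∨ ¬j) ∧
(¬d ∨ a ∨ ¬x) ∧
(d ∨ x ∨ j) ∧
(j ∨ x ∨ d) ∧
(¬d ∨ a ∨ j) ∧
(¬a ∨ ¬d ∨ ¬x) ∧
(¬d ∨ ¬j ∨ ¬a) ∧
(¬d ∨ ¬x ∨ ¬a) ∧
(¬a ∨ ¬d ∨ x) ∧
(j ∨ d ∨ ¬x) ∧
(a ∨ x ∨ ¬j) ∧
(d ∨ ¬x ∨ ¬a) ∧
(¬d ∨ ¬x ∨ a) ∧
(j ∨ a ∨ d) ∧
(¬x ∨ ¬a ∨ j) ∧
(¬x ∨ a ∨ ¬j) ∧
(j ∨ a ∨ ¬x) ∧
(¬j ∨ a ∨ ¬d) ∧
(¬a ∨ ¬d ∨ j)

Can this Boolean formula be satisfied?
No

No, the formula is not satisfiable.

No assignment of truth values to the variables can make all 24 clauses true simultaneously.

The formula is UNSAT (unsatisfiable).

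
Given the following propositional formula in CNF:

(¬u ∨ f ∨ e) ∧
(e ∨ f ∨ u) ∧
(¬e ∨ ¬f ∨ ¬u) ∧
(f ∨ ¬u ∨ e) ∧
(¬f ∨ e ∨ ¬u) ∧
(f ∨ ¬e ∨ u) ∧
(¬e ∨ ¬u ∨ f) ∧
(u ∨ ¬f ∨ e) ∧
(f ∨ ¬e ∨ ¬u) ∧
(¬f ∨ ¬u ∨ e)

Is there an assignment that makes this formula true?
Yes

Yes, the formula is satisfiable.

One satisfying assignment is: e=True, u=False, f=True

Verification: With this assignment, all 10 clauses evaluate to true.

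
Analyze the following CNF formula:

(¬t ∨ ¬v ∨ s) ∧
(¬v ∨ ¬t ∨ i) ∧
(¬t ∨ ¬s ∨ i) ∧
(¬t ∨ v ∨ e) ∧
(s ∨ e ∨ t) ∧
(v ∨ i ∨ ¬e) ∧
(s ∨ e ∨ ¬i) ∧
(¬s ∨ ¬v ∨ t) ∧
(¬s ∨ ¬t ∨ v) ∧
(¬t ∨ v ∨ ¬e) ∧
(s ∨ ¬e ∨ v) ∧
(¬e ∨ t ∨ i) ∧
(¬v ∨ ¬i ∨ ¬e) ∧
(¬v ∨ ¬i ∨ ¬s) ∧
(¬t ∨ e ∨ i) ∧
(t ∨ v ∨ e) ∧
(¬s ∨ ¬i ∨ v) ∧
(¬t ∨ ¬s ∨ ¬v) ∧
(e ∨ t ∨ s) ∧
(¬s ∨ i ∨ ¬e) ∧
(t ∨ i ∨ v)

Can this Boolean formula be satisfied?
No

No, the formula is not satisfiable.

No assignment of truth values to the variables can make all 21 clauses true simultaneously.

The formula is UNSAT (unsatisfiable).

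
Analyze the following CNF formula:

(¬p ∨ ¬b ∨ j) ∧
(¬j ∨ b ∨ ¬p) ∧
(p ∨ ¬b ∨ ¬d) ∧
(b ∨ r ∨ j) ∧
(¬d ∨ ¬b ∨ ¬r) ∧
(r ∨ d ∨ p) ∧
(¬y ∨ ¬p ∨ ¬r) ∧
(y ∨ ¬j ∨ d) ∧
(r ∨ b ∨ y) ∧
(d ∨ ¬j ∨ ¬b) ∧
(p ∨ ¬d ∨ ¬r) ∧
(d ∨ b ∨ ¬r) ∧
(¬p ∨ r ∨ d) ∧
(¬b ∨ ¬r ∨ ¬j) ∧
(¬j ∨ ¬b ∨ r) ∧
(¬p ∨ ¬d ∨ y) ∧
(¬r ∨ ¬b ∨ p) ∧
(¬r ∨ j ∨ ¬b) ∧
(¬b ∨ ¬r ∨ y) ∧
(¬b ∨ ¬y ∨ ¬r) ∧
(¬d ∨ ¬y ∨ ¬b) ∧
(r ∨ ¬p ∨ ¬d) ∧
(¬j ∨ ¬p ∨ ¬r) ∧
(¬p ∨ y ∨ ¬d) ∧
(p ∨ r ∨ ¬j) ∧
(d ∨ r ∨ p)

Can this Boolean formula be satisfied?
No

No, the formula is not satisfiable.

No assignment of truth values to the variables can make all 26 clauses true simultaneously.

The formula is UNSAT (unsatisfiable).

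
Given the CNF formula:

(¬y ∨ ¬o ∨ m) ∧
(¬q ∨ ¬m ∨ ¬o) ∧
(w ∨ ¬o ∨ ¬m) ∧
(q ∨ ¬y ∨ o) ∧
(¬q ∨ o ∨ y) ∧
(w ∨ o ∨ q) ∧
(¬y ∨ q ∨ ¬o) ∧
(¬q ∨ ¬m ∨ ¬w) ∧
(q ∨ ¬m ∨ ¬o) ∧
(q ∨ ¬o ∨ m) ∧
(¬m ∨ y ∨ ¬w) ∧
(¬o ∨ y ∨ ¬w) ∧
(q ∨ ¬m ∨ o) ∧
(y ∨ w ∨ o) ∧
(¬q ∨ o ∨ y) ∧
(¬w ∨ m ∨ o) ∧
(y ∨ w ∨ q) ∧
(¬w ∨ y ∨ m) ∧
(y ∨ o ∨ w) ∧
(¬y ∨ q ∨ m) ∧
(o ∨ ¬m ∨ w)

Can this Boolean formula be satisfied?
Yes

Yes, the formula is satisfiable.

One satisfying assignment is: m=False, w=False, o=False, y=True, q=True

Verification: With this assignment, all 21 clauses evaluate to true.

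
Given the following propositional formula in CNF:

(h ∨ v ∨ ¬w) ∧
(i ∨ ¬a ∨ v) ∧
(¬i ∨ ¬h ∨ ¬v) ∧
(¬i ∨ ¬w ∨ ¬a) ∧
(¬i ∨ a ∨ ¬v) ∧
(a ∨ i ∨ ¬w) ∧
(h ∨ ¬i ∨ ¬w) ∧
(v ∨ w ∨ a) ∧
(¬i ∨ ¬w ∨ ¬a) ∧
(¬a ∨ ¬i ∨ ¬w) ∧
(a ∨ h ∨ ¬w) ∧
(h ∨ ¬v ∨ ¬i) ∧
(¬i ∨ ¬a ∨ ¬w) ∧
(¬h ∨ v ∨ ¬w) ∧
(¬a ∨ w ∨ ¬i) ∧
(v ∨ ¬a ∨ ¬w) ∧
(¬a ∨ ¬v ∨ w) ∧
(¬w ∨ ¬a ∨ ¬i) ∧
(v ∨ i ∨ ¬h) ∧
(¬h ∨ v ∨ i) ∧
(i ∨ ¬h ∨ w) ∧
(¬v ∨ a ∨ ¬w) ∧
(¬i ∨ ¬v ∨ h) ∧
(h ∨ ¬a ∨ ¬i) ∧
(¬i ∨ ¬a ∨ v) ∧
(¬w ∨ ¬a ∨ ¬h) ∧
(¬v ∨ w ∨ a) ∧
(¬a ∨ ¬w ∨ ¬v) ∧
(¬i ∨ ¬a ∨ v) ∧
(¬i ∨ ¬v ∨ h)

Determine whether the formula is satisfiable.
No

No, the formula is not satisfiable.

No assignment of truth values to the variables can make all 30 clauses true simultaneously.

The formula is UNSAT (unsatisfiable).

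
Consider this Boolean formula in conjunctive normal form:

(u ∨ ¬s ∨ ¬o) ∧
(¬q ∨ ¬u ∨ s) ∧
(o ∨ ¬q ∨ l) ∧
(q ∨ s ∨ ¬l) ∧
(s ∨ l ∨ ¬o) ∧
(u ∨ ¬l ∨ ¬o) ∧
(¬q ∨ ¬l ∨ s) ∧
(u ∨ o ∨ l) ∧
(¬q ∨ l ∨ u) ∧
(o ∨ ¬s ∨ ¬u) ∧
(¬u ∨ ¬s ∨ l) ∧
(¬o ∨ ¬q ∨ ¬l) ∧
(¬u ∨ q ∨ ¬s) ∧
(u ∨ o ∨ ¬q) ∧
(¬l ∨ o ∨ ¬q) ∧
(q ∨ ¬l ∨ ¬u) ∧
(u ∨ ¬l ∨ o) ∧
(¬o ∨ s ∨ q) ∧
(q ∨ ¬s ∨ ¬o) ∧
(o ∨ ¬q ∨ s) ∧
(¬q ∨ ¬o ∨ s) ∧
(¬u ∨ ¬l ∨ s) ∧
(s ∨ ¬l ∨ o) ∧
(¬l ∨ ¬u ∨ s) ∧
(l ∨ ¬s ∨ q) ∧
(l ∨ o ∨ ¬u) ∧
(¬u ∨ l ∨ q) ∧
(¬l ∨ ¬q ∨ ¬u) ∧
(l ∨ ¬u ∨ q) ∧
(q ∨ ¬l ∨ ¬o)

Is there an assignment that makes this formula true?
No

No, the formula is not satisfiable.

No assignment of truth values to the variables can make all 30 clauses true simultaneously.

The formula is UNSAT (unsatisfiable).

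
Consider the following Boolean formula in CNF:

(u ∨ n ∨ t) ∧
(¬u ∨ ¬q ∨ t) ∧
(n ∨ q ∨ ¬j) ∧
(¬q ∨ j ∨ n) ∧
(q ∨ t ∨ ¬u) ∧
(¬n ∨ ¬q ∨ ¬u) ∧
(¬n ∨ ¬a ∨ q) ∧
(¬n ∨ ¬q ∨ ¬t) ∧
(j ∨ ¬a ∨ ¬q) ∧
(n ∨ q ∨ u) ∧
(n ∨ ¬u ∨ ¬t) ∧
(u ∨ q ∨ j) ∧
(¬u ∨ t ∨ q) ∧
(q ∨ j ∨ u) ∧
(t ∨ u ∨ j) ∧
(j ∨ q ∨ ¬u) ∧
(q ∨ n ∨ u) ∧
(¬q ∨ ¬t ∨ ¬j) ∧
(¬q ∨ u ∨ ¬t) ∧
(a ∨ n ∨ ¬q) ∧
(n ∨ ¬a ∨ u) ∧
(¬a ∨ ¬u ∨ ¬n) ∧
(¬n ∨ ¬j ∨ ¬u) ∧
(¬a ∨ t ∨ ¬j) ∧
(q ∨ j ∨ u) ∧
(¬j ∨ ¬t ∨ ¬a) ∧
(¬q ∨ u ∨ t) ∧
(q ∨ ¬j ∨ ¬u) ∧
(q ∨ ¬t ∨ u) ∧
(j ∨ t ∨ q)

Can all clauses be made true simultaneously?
Yes

Yes, the formula is satisfiable.

One satisfying assignment is: t=False, n=True, a=False, u=False, j=True, q=False

Verification: With this assignment, all 30 clauses evaluate to true.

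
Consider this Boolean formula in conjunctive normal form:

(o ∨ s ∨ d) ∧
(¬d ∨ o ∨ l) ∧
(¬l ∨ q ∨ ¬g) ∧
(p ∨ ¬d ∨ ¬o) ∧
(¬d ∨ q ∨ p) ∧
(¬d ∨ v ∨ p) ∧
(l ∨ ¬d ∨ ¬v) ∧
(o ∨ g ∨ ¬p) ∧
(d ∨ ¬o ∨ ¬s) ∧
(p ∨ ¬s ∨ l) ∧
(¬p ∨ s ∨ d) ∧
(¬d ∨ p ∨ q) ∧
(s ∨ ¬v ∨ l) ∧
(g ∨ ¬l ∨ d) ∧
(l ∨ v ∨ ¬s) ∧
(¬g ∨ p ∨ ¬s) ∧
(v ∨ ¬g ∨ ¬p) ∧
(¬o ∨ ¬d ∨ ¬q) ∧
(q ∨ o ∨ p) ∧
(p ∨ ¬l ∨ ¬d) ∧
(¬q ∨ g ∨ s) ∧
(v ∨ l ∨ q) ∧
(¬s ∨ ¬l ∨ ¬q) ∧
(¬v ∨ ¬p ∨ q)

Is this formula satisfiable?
Yes

Yes, the formula is satisfiable.

One satisfying assignment is: d=True, q=False, v=False, p=True, l=True, o=True, s=False, g=False

Verification: With this assignment, all 24 clauses evaluate to true.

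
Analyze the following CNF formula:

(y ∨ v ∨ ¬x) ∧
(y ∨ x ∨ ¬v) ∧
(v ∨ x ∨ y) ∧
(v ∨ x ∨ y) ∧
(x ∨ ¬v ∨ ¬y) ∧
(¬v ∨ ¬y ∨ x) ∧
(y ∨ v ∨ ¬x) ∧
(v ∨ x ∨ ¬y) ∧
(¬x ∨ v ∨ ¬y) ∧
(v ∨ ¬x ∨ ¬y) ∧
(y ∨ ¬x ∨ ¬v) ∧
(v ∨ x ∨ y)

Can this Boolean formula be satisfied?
Yes

Yes, the formula is satisfiable.

One satisfying assignment is: y=True, x=True, v=True

Verification: With this assignment, all 12 clauses evaluate to true.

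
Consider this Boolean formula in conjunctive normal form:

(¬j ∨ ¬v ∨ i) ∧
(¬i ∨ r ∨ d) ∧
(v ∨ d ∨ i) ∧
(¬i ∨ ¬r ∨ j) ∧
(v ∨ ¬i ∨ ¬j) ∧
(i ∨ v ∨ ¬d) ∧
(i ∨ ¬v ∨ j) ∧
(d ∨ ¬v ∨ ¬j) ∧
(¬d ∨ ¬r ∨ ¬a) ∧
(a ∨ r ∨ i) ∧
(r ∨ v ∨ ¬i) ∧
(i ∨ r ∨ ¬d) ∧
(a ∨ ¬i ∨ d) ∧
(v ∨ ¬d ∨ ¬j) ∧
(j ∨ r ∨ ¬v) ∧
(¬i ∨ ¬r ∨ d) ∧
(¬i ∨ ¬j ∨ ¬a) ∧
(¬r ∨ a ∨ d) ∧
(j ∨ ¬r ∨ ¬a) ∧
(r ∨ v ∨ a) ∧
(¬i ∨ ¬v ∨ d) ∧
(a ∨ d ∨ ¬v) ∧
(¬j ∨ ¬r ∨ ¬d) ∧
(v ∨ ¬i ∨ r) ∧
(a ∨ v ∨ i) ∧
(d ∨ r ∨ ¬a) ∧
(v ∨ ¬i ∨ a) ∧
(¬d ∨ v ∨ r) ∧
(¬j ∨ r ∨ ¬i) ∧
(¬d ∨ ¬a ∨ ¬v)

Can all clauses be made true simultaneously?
No

No, the formula is not satisfiable.

No assignment of truth values to the variables can make all 30 clauses true simultaneously.

The formula is UNSAT (unsatisfiable).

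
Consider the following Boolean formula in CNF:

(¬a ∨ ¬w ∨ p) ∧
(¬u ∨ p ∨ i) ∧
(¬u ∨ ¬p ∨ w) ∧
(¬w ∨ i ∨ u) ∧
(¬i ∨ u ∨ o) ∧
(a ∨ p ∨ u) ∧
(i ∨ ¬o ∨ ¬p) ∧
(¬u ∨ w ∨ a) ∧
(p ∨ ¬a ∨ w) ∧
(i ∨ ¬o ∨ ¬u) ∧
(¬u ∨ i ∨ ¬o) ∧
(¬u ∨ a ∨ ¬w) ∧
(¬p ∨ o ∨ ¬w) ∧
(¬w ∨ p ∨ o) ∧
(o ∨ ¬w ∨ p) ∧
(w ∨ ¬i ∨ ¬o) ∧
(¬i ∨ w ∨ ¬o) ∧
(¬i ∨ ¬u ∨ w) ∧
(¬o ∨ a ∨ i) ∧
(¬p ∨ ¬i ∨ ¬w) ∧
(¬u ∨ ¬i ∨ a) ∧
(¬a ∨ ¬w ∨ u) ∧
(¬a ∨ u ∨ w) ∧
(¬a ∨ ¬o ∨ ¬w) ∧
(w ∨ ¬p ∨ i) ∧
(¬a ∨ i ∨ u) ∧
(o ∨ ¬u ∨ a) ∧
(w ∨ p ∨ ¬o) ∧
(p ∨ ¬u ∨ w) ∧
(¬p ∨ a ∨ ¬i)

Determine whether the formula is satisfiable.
No

No, the formula is not satisfiable.

No assignment of truth values to the variables can make all 30 clauses true simultaneously.

The formula is UNSAT (unsatisfiable).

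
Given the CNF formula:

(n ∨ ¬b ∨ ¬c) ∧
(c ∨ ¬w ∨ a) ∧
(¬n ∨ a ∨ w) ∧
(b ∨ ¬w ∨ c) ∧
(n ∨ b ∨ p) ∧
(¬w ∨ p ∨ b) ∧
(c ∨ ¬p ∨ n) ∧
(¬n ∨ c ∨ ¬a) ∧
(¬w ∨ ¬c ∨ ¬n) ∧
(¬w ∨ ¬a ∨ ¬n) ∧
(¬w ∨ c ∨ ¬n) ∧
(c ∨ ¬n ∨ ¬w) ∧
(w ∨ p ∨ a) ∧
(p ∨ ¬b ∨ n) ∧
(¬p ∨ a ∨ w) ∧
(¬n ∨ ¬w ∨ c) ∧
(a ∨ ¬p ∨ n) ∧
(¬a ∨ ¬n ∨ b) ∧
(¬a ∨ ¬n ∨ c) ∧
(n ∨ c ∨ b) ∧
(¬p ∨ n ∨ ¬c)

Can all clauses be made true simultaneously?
Yes

Yes, the formula is satisfiable.

One satisfying assignment is: n=True, a=True, w=False, p=False, c=True, b=True

Verification: With this assignment, all 21 clauses evaluate to true.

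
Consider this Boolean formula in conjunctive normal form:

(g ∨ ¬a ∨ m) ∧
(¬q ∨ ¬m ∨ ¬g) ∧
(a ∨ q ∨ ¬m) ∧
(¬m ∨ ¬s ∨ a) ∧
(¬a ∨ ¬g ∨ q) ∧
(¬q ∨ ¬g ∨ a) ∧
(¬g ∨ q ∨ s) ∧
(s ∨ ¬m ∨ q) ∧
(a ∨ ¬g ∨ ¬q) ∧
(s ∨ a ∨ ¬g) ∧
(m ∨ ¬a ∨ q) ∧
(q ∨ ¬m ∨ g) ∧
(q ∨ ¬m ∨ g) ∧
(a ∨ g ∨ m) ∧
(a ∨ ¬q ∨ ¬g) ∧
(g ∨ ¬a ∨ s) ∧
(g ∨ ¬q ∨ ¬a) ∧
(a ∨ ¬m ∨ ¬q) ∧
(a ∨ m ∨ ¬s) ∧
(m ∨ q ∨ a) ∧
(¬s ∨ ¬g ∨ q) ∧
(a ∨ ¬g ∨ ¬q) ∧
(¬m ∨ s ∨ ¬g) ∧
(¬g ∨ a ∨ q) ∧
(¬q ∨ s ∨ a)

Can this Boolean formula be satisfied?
Yes

Yes, the formula is satisfiable.

One satisfying assignment is: s=False, a=True, q=True, g=True, m=False

Verification: With this assignment, all 25 clauses evaluate to true.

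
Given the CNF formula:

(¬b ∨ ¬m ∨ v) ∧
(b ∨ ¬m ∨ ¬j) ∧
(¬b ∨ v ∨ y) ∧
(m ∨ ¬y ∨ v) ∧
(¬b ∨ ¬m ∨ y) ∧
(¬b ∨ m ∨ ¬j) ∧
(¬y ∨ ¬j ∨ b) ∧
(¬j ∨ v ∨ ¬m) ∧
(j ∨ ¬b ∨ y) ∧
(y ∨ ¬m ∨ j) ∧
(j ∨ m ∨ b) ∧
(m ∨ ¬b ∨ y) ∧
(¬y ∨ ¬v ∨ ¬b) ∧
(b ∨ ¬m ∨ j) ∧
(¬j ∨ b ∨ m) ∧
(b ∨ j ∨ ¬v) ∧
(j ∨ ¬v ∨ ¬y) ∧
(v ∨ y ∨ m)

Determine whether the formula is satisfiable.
No

No, the formula is not satisfiable.

No assignment of truth values to the variables can make all 18 clauses true simultaneously.

The formula is UNSAT (unsatisfiable).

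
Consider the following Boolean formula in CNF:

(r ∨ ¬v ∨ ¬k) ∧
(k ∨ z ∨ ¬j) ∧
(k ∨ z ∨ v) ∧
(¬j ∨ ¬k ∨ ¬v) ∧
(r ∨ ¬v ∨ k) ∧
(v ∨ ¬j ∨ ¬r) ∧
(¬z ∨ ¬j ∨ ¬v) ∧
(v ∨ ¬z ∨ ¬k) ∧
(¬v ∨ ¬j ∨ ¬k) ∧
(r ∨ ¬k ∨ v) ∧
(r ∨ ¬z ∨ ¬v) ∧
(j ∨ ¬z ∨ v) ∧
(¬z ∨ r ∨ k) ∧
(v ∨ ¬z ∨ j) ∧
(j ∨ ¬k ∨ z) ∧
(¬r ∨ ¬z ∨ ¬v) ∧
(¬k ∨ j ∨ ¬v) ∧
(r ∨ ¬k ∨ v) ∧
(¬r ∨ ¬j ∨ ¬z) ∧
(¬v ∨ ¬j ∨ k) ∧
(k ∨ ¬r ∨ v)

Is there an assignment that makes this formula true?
Yes

Yes, the formula is satisfiable.

One satisfying assignment is: j=False, v=True, z=False, k=False, r=True

Verification: With this assignment, all 21 clauses evaluate to true.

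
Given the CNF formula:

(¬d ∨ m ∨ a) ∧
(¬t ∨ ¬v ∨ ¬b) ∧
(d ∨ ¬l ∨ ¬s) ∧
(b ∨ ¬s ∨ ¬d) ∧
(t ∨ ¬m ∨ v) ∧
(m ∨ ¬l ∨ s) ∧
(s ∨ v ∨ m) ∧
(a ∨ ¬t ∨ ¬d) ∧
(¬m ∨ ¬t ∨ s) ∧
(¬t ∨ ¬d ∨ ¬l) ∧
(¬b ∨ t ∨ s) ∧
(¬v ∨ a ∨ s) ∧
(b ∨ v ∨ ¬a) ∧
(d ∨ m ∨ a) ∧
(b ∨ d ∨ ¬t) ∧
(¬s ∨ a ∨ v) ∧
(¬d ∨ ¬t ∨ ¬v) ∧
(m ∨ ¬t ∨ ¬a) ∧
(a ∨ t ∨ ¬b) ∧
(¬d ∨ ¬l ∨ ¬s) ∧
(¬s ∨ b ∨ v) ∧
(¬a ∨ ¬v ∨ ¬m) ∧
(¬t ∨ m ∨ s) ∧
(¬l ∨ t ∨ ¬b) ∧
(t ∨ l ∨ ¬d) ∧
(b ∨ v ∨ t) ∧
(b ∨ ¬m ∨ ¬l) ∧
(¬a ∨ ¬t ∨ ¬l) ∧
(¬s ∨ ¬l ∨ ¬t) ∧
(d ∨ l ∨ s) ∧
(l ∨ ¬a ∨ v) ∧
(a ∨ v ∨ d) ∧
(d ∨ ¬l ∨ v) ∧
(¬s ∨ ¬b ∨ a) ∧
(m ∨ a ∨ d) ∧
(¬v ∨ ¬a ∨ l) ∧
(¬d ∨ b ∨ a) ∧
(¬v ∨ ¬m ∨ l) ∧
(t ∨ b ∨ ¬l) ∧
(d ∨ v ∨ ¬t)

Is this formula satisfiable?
No

No, the formula is not satisfiable.

No assignment of truth values to the variables can make all 40 clauses true simultaneously.

The formula is UNSAT (unsatisfiable).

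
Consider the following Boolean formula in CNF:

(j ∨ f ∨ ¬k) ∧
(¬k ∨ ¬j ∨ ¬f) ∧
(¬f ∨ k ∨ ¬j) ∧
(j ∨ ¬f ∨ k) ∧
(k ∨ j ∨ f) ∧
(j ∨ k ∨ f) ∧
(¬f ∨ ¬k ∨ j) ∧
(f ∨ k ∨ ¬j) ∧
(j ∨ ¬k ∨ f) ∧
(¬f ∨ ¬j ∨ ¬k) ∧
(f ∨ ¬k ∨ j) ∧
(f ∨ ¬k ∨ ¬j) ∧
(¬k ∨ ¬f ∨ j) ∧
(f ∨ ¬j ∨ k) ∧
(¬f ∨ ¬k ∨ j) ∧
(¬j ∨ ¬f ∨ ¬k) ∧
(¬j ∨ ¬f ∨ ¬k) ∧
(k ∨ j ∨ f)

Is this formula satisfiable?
No

No, the formula is not satisfiable.

No assignment of truth values to the variables can make all 18 clauses true simultaneously.

The formula is UNSAT (unsatisfiable).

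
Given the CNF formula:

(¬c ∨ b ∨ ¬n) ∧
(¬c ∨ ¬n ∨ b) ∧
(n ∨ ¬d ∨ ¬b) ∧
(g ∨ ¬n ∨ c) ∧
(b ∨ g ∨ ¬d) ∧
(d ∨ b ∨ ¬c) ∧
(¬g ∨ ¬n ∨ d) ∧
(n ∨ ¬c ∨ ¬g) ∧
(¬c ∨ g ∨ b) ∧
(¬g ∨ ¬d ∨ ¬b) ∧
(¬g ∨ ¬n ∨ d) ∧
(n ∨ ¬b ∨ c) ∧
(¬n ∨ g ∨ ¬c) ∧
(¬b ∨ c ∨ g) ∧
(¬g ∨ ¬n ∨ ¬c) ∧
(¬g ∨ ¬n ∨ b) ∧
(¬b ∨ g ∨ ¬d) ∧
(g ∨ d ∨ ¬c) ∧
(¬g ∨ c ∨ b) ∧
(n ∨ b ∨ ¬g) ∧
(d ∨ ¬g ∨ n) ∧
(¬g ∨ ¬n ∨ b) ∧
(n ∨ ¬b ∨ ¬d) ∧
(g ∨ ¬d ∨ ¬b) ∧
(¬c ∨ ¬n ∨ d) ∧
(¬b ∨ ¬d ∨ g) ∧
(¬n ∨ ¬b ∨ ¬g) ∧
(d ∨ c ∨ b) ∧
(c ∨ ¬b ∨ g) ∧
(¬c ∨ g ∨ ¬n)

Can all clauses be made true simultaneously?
No

No, the formula is not satisfiable.

No assignment of truth values to the variables can make all 30 clauses true simultaneously.

The formula is UNSAT (unsatisfiable).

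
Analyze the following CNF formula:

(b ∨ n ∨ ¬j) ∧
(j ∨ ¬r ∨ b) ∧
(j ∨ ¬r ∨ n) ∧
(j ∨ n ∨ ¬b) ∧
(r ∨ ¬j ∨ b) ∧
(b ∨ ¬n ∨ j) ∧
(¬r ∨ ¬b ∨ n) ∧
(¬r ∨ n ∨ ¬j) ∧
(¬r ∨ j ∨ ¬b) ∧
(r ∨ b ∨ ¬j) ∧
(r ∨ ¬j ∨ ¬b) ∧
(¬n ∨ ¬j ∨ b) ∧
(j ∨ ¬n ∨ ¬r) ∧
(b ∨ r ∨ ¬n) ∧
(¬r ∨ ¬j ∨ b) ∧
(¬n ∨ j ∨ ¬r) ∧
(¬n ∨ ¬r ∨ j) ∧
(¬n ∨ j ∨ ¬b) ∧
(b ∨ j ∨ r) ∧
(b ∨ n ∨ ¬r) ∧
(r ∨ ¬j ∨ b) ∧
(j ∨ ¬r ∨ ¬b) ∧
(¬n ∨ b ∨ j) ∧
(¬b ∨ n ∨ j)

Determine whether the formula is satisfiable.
Yes

Yes, the formula is satisfiable.

One satisfying assignment is: n=True, j=True, r=True, b=True

Verification: With this assignment, all 24 clauses evaluate to true.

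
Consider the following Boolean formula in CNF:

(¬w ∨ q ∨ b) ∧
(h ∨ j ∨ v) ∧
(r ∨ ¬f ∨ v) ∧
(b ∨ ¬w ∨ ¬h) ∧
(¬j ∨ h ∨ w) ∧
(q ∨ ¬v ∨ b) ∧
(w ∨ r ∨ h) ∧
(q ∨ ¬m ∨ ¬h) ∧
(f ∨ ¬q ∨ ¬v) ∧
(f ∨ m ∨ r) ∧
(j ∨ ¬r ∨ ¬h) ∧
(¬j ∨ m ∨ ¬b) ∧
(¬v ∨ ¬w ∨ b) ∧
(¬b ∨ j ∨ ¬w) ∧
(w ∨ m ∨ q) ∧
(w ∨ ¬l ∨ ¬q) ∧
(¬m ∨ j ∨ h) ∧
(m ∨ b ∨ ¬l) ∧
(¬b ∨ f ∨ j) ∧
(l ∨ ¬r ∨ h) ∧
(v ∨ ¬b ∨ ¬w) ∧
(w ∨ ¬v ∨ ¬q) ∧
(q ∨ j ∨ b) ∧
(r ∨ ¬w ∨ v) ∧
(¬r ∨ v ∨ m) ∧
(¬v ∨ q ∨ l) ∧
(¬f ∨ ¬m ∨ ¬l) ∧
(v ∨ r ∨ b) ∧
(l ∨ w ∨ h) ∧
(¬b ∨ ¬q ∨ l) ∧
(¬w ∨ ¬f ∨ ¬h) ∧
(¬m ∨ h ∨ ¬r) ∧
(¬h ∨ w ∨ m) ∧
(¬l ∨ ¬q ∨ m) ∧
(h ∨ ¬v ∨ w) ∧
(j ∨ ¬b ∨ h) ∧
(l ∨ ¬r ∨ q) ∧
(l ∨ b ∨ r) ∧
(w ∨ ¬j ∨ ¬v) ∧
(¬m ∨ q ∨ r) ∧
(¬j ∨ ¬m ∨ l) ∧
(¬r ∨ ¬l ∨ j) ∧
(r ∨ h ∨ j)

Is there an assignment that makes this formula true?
No

No, the formula is not satisfiable.

No assignment of truth values to the variables can make all 43 clauses true simultaneously.

The formula is UNSAT (unsatisfiable).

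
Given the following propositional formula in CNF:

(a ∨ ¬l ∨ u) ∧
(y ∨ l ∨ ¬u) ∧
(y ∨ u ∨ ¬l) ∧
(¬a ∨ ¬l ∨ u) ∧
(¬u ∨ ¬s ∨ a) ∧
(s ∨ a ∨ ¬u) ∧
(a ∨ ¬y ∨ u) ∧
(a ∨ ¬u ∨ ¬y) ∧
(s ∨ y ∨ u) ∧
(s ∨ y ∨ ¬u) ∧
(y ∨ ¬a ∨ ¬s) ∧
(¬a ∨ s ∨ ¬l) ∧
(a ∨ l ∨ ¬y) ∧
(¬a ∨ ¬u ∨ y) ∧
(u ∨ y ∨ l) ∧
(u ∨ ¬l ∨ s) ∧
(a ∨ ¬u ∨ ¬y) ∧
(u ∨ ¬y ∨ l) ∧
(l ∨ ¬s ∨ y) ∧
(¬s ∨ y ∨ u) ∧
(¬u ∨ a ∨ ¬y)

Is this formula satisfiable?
Yes

Yes, the formula is satisfiable.

One satisfying assignment is: u=True, a=True, s=False, l=False, y=True

Verification: With this assignment, all 21 clauses evaluate to true.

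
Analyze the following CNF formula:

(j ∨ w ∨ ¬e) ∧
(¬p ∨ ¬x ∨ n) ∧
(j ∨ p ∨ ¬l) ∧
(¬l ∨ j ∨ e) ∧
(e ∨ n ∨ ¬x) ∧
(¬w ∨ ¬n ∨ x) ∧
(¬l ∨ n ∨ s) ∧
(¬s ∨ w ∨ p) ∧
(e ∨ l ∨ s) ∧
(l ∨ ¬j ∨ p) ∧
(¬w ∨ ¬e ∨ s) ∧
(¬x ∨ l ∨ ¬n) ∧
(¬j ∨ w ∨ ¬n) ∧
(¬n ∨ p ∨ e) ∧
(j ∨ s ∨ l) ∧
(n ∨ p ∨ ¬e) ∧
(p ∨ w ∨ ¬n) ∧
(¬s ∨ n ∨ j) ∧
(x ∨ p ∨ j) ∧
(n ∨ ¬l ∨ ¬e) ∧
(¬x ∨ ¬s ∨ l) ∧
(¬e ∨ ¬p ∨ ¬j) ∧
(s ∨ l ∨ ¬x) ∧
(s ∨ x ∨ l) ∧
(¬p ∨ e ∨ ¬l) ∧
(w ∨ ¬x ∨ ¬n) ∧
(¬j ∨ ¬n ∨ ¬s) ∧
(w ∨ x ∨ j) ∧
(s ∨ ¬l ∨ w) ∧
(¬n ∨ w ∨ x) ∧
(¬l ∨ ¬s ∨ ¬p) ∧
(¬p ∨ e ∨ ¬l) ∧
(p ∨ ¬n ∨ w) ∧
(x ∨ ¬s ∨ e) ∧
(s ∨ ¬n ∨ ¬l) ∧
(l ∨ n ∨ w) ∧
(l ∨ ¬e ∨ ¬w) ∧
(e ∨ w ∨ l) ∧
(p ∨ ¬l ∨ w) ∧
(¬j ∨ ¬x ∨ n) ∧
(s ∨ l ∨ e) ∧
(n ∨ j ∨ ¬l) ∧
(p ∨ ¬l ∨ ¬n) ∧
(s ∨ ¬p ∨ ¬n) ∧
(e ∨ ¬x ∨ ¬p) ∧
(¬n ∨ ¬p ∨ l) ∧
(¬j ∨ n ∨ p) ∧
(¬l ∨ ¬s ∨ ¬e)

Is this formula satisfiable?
No

No, the formula is not satisfiable.

No assignment of truth values to the variables can make all 48 clauses true simultaneously.

The formula is UNSAT (unsatisfiable).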